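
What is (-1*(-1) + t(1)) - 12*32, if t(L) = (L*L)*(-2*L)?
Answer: -385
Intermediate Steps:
t(L) = -2*L³ (t(L) = L²*(-2*L) = -2*L³)
(-1*(-1) + t(1)) - 12*32 = (-1*(-1) - 2*1³) - 12*32 = (1 - 2*1) - 384 = (1 - 2) - 384 = -1 - 384 = -385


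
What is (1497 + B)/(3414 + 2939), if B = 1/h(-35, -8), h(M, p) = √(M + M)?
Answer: 1497/6353 - I*√70/444710 ≈ 0.23564 - 1.8814e-5*I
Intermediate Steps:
h(M, p) = √2*√M (h(M, p) = √(2*M) = √2*√M)
B = -I*√70/70 (B = 1/(√2*√(-35)) = 1/(√2*(I*√35)) = 1/(I*√70) = -I*√70/70 ≈ -0.11952*I)
(1497 + B)/(3414 + 2939) = (1497 - I*√70/70)/(3414 + 2939) = (1497 - I*√70/70)/6353 = (1497 - I*√70/70)*(1/6353) = 1497/6353 - I*√70/444710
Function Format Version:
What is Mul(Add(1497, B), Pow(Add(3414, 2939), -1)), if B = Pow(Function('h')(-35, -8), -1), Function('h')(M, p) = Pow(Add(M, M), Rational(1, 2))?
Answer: Add(Rational(1497, 6353), Mul(Rational(-1, 444710), I, Pow(70, Rational(1, 2)))) ≈ Add(0.23564, Mul(-1.8814e-5, I))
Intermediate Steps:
Function('h')(M, p) = Mul(Pow(2, Rational(1, 2)), Pow(M, Rational(1, 2))) (Function('h')(M, p) = Pow(Mul(2, M), Rational(1, 2)) = Mul(Pow(2, Rational(1, 2)), Pow(M, Rational(1, 2))))
B = Mul(Rational(-1, 70), I, Pow(70, Rational(1, 2))) (B = Pow(Mul(Pow(2, Rational(1, 2)), Pow(-35, Rational(1, 2))), -1) = Pow(Mul(Pow(2, Rational(1, 2)), Mul(I, Pow(35, Rational(1, 2)))), -1) = Pow(Mul(I, Pow(70, Rational(1, 2))), -1) = Mul(Rational(-1, 70), I, Pow(70, Rational(1, 2))) ≈ Mul(-0.11952, I))
Mul(Add(1497, B), Pow(Add(3414, 2939), -1)) = Mul(Add(1497, Mul(Rational(-1, 70), I, Pow(70, Rational(1, 2)))), Pow(Add(3414, 2939), -1)) = Mul(Add(1497, Mul(Rational(-1, 70), I, Pow(70, Rational(1, 2)))), Pow(6353, -1)) = Mul(Add(1497, Mul(Rational(-1, 70), I, Pow(70, Rational(1, 2)))), Rational(1, 6353)) = Add(Rational(1497, 6353), Mul(Rational(-1, 444710), I, Pow(70, Rational(1, 2))))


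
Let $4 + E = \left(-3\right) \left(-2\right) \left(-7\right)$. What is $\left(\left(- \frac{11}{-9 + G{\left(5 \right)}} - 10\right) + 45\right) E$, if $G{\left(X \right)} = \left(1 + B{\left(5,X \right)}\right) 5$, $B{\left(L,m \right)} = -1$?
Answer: $- \frac{14996}{9} \approx -1666.2$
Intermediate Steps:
$E = -46$ ($E = -4 + \left(-3\right) \left(-2\right) \left(-7\right) = -4 + 6 \left(-7\right) = -4 - 42 = -46$)
$G{\left(X \right)} = 0$ ($G{\left(X \right)} = \left(1 - 1\right) 5 = 0 \cdot 5 = 0$)
$\left(\left(- \frac{11}{-9 + G{\left(5 \right)}} - 10\right) + 45\right) E = \left(\left(- \frac{11}{-9 + 0} - 10\right) + 45\right) \left(-46\right) = \left(\left(- \frac{11}{-9} - 10\right) + 45\right) \left(-46\right) = \left(\left(\left(-11\right) \left(- \frac{1}{9}\right) - 10\right) + 45\right) \left(-46\right) = \left(\left(\frac{11}{9} - 10\right) + 45\right) \left(-46\right) = \left(- \frac{79}{9} + 45\right) \left(-46\right) = \frac{326}{9} \left(-46\right) = - \frac{14996}{9}$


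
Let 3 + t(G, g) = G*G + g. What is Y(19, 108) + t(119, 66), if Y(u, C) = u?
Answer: 14243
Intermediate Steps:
t(G, g) = -3 + g + G² (t(G, g) = -3 + (G*G + g) = -3 + (G² + g) = -3 + (g + G²) = -3 + g + G²)
Y(19, 108) + t(119, 66) = 19 + (-3 + 66 + 119²) = 19 + (-3 + 66 + 14161) = 19 + 14224 = 14243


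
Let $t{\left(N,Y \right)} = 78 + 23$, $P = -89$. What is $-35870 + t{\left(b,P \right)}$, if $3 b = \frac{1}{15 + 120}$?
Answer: $-35769$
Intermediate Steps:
$b = \frac{1}{405}$ ($b = \frac{1}{3 \left(15 + 120\right)} = \frac{1}{3 \cdot 135} = \frac{1}{3} \cdot \frac{1}{135} = \frac{1}{405} \approx 0.0024691$)
$t{\left(N,Y \right)} = 101$
$-35870 + t{\left(b,P \right)} = -35870 + 101 = -35769$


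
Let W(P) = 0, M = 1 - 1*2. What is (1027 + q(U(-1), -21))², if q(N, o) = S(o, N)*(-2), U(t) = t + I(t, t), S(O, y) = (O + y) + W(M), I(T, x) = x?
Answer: 1151329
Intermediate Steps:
M = -1 (M = 1 - 2 = -1)
S(O, y) = O + y (S(O, y) = (O + y) + 0 = O + y)
U(t) = 2*t (U(t) = t + t = 2*t)
q(N, o) = -2*N - 2*o (q(N, o) = (o + N)*(-2) = (N + o)*(-2) = -2*N - 2*o)
(1027 + q(U(-1), -21))² = (1027 + (-4*(-1) - 2*(-21)))² = (1027 + (-2*(-2) + 42))² = (1027 + (4 + 42))² = (1027 + 46)² = 1073² = 1151329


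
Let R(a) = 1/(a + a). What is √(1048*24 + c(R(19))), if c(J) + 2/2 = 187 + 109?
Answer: √25447 ≈ 159.52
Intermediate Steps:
R(a) = 1/(2*a)
c(J) = 295 (c(J) = -1 + (187 + 109) = -1 + 296 = 295)
√(1048*24 + c(R(19))) = √(1048*24 + 295) = √(25152 + 295) = √25447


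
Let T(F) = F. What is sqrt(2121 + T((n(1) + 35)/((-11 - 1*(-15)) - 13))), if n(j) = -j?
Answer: sqrt(19055)/3 ≈ 46.013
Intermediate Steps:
sqrt(2121 + T((n(1) + 35)/((-11 - 1*(-15)) - 13))) = sqrt(2121 + (-1*1 + 35)/((-11 - 1*(-15)) - 13)) = sqrt(2121 + (-1 + 35)/((-11 + 15) - 13)) = sqrt(2121 + 34/(4 - 13)) = sqrt(2121 + 34/(-9)) = sqrt(2121 + 34*(-1/9)) = sqrt(2121 - 34/9) = sqrt(19055/9) = sqrt(19055)/3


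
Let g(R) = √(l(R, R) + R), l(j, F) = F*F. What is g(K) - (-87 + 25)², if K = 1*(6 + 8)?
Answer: -3844 + √210 ≈ -3829.5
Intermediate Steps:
l(j, F) = F²
K = 14 (K = 1*14 = 14)
g(R) = √(R + R²) (g(R) = √(R² + R) = √(R + R²))
g(K) - (-87 + 25)² = √(14*(1 + 14)) - (-87 + 25)² = √(14*15) - 1*(-62)² = √210 - 1*3844 = √210 - 3844 = -3844 + √210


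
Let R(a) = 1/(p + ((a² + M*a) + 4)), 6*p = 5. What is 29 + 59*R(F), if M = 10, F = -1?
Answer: 371/25 ≈ 14.840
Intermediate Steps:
p = ⅚ (p = (⅙)*5 = ⅚ ≈ 0.83333)
R(a) = 1/(29/6 + a² + 10*a) (R(a) = 1/(⅚ + ((a² + 10*a) + 4)) = 1/(⅚ + (4 + a² + 10*a)) = 1/(29/6 + a² + 10*a))
29 + 59*R(F) = 29 + 59*(6/(29 + 6*(-1)² + 60*(-1))) = 29 + 59*(6/(29 + 6*1 - 60)) = 29 + 59*(6/(29 + 6 - 60)) = 29 + 59*(6/(-25)) = 29 + 59*(6*(-1/25)) = 29 + 59*(-6/25) = 29 - 354/25 = 371/25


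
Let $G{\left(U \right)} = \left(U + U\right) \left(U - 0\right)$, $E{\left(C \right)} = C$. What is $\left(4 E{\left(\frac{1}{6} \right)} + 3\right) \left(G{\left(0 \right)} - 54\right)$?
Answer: $-198$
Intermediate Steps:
$G{\left(U \right)} = 2 U^{2}$ ($G{\left(U \right)} = 2 U \left(U + 0\right) = 2 U U = 2 U^{2}$)
$\left(4 E{\left(\frac{1}{6} \right)} + 3\right) \left(G{\left(0 \right)} - 54\right) = \left(\frac{4}{6} + 3\right) \left(2 \cdot 0^{2} - 54\right) = \left(4 \cdot \frac{1}{6} + 3\right) \left(2 \cdot 0 - 54\right) = \left(\frac{2}{3} + 3\right) \left(0 - 54\right) = \frac{11}{3} \left(-54\right) = -198$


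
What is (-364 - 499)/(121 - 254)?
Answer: 863/133 ≈ 6.4887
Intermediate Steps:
(-364 - 499)/(121 - 254) = -863/(-133) = -863*(-1/133) = 863/133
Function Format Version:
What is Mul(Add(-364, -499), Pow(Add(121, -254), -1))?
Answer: Rational(863, 133) ≈ 6.4887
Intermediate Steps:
Mul(Add(-364, -499), Pow(Add(121, -254), -1)) = Mul(-863, Pow(-133, -1)) = Mul(-863, Rational(-1, 133)) = Rational(863, 133)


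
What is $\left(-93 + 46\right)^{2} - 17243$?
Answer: $-15034$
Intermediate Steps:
$\left(-93 + 46\right)^{2} - 17243 = \left(-47\right)^{2} - 17243 = 2209 - 17243 = -15034$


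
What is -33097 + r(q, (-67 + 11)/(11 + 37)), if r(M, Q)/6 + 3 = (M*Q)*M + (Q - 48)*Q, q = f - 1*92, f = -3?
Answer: -575675/6 ≈ -95946.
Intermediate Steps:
q = -95 (q = -3 - 1*92 = -3 - 92 = -95)
r(M, Q) = -18 + 6*Q*M² + 6*Q*(-48 + Q) (r(M, Q) = -18 + 6*((M*Q)*M + (Q - 48)*Q) = -18 + 6*(Q*M² + (-48 + Q)*Q) = -18 + 6*(Q*M² + Q*(-48 + Q)) = -18 + (6*Q*M² + 6*Q*(-48 + Q)) = -18 + 6*Q*M² + 6*Q*(-48 + Q))
-33097 + r(q, (-67 + 11)/(11 + 37)) = -33097 + (-18 - 288*(-67 + 11)/(11 + 37) + 6*((-67 + 11)/(11 + 37))² + 6*((-67 + 11)/(11 + 37))*(-95)²) = -33097 + (-18 - (-16128)/48 + 6*(-56/48)² + 6*(-56/48)*9025) = -33097 + (-18 - (-16128)/48 + 6*(-56*1/48)² + 6*(-56*1/48)*9025) = -33097 + (-18 - 288*(-7/6) + 6*(-7/6)² + 6*(-7/6)*9025) = -33097 + (-18 + 336 + 6*(49/36) - 63175) = -33097 + (-18 + 336 + 49/6 - 63175) = -33097 - 377093/6 = -575675/6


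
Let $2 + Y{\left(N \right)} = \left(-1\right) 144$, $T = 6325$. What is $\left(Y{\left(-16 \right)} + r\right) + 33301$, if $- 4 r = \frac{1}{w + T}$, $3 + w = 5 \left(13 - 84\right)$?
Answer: $\frac{791343539}{23868} \approx 33155.0$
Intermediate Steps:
$Y{\left(N \right)} = -146$ ($Y{\left(N \right)} = -2 - 144 = -146$)
$w = -358$ ($w = -3 + 5 \left(13 - 84\right) = -3 + 5 \left(-71\right) = -3 - 355 = -358$)
$r = - \frac{1}{23868}$ ($r = - \frac{1}{4 \left(-358 + 6325\right)} = - \frac{1}{4 \cdot 5967} = \left(- \frac{1}{4}\right) \frac{1}{5967} = - \frac{1}{23868} \approx -4.1897 \cdot 10^{-5}$)
$\left(Y{\left(-16 \right)} + r\right) + 33301 = \left(-146 - \frac{1}{23868}\right) + 33301 = - \frac{3484729}{23868} + 33301 = \frac{791343539}{23868}$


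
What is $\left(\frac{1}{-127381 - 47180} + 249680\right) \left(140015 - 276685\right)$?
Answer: $- \frac{5956678646764930}{174561} \approx -3.4124 \cdot 10^{10}$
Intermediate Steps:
$\left(\frac{1}{-127381 - 47180} + 249680\right) \left(140015 - 276685\right) = \left(\frac{1}{-174561} + 249680\right) \left(-136670\right) = \left(- \frac{1}{174561} + 249680\right) \left(-136670\right) = \frac{43584390479}{174561} \left(-136670\right) = - \frac{5956678646764930}{174561}$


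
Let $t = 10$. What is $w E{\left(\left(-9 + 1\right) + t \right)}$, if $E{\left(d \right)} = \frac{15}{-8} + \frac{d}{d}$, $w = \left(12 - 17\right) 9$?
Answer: $\frac{315}{8} \approx 39.375$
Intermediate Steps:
$w = -45$ ($w = \left(-5\right) 9 = -45$)
$E{\left(d \right)} = - \frac{7}{8}$ ($E{\left(d \right)} = 15 \left(- \frac{1}{8}\right) + 1 = - \frac{15}{8} + 1 = - \frac{7}{8}$)
$w E{\left(\left(-9 + 1\right) + t \right)} = \left(-45\right) \left(- \frac{7}{8}\right) = \frac{315}{8}$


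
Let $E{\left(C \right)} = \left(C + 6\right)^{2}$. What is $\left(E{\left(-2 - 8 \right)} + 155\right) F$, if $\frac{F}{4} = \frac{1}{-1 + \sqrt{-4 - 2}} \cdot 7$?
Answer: $-684 - 684 i \sqrt{6} \approx -684.0 - 1675.5 i$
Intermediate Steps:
$E{\left(C \right)} = \left(6 + C\right)^{2}$
$F = \frac{28}{-1 + i \sqrt{6}}$ ($F = 4 \frac{1}{-1 + \sqrt{-4 - 2}} \cdot 7 = 4 \frac{1}{-1 + \sqrt{-6}} \cdot 7 = 4 \frac{1}{-1 + i \sqrt{6}} \cdot 7 = 4 \frac{7}{-1 + i \sqrt{6}} = \frac{28}{-1 + i \sqrt{6}} \approx -4.0 - 9.798 i$)
$\left(E{\left(-2 - 8 \right)} + 155\right) F = \left(\left(6 - 10\right)^{2} + 155\right) \left(-4 - 4 i \sqrt{6}\right) = \left(\left(-4\right)^{2} + 155\right) \left(-4 - 4 i \sqrt{6}\right) = \left(16 + 155\right) \left(-4 - 4 i \sqrt{6}\right) = 171 \left(-4 - 4 i \sqrt{6}\right) = -684 - 684 i \sqrt{6}$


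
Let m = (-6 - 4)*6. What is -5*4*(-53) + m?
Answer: 1000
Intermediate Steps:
m = -60 (m = -10*6 = -60)
-5*4*(-53) + m = -5*4*(-53) - 60 = -20*(-53) - 60 = 1060 - 60 = 1000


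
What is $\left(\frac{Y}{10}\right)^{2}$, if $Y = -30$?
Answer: $9$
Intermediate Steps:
$\left(\frac{Y}{10}\right)^{2} = \left(- \frac{30}{10}\right)^{2} = \left(\left(-30\right) \frac{1}{10}\right)^{2} = \left(-3\right)^{2} = 9$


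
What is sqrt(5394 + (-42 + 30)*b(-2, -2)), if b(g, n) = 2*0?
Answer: sqrt(5394) ≈ 73.444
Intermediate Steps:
b(g, n) = 0
sqrt(5394 + (-42 + 30)*b(-2, -2)) = sqrt(5394 + (-42 + 30)*0) = sqrt(5394 - 12*0) = sqrt(5394 + 0) = sqrt(5394)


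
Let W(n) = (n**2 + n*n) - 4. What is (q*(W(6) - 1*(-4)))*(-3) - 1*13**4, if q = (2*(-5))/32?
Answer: -56987/2 ≈ -28494.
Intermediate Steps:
W(n) = -4 + 2*n**2 (W(n) = (n**2 + n**2) - 4 = 2*n**2 - 4 = -4 + 2*n**2)
q = -5/16 (q = -10*1/32 = -5/16 ≈ -0.31250)
(q*(W(6) - 1*(-4)))*(-3) - 1*13**4 = -5*((-4 + 2*6**2) - 1*(-4))/16*(-3) - 1*13**4 = -5*((-4 + 2*36) + 4)/16*(-3) - 1*28561 = -5*((-4 + 72) + 4)/16*(-3) - 28561 = -5*(68 + 4)/16*(-3) - 28561 = -5/16*72*(-3) - 28561 = -45/2*(-3) - 28561 = 135/2 - 28561 = -56987/2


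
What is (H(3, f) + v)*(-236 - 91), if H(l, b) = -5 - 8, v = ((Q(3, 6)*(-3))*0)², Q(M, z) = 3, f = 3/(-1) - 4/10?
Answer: 4251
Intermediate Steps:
f = -17/5 (f = 3*(-1) - 4*⅒ = -3 - ⅖ = -17/5 ≈ -3.4000)
v = 0 (v = ((3*(-3))*0)² = (-9*0)² = 0² = 0)
H(l, b) = -13
(H(3, f) + v)*(-236 - 91) = (-13 + 0)*(-236 - 91) = -13*(-327) = 4251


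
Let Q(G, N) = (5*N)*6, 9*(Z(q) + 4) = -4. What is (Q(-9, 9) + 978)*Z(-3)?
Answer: -16640/3 ≈ -5546.7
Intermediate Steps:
Z(q) = -40/9 (Z(q) = -4 + (1/9)*(-4) = -4 - 4/9 = -40/9)
Q(G, N) = 30*N
(Q(-9, 9) + 978)*Z(-3) = (30*9 + 978)*(-40/9) = (270 + 978)*(-40/9) = 1248*(-40/9) = -16640/3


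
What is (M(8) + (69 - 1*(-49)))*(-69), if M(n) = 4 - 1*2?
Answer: -8280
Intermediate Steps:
M(n) = 2 (M(n) = 4 - 2 = 2)
(M(8) + (69 - 1*(-49)))*(-69) = (2 + (69 - 1*(-49)))*(-69) = (2 + (69 + 49))*(-69) = (2 + 118)*(-69) = 120*(-69) = -8280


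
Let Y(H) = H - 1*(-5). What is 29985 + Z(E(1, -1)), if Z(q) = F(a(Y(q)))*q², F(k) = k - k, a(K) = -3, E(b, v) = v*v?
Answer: 29985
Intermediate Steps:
E(b, v) = v²
Y(H) = 5 + H (Y(H) = H + 5 = 5 + H)
F(k) = 0
Z(q) = 0 (Z(q) = 0*q² = 0)
29985 + Z(E(1, -1)) = 29985 + 0 = 29985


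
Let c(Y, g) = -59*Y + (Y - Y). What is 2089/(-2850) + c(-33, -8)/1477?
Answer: 2463497/4209450 ≈ 0.58523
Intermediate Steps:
c(Y, g) = -59*Y (c(Y, g) = -59*Y + 0 = -59*Y)
2089/(-2850) + c(-33, -8)/1477 = 2089/(-2850) - 59*(-33)/1477 = 2089*(-1/2850) + 1947*(1/1477) = -2089/2850 + 1947/1477 = 2463497/4209450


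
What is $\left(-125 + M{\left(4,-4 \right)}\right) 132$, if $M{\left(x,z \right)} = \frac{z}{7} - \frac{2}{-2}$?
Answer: $- \frac{115104}{7} \approx -16443.0$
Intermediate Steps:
$M{\left(x,z \right)} = 1 + \frac{z}{7}$ ($M{\left(x,z \right)} = z \frac{1}{7} - -1 = \frac{z}{7} + 1 = 1 + \frac{z}{7}$)
$\left(-125 + M{\left(4,-4 \right)}\right) 132 = \left(-125 + \left(1 + \frac{1}{7} \left(-4\right)\right)\right) 132 = \left(-125 + \left(1 - \frac{4}{7}\right)\right) 132 = \left(-125 + \frac{3}{7}\right) 132 = \left(- \frac{872}{7}\right) 132 = - \frac{115104}{7}$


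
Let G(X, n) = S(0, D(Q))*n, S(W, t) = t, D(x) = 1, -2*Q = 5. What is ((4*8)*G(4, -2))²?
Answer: 4096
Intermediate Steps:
Q = -5/2 (Q = -½*5 = -5/2 ≈ -2.5000)
G(X, n) = n (G(X, n) = 1*n = n)
((4*8)*G(4, -2))² = ((4*8)*(-2))² = (32*(-2))² = (-64)² = 4096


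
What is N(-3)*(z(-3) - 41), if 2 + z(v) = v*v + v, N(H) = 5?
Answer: -185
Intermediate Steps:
z(v) = -2 + v + v² (z(v) = -2 + (v*v + v) = -2 + (v² + v) = -2 + (v + v²) = -2 + v + v²)
N(-3)*(z(-3) - 41) = 5*((-2 - 3 + (-3)²) - 41) = 5*((-2 - 3 + 9) - 41) = 5*(4 - 41) = 5*(-37) = -185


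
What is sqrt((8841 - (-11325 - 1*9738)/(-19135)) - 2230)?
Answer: sqrt(2420202874970)/19135 ≈ 81.301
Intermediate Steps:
sqrt((8841 - (-11325 - 1*9738)/(-19135)) - 2230) = sqrt((8841 - (-11325 - 9738)*(-1)/19135) - 2230) = sqrt((8841 - (-21063)*(-1)/19135) - 2230) = sqrt((8841 - 1*21063/19135) - 2230) = sqrt((8841 - 21063/19135) - 2230) = sqrt(169151472/19135 - 2230) = sqrt(126480422/19135) = sqrt(2420202874970)/19135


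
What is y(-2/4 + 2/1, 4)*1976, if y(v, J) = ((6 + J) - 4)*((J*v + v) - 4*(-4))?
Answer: 278616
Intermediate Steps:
y(v, J) = (2 + J)*(16 + v + J*v) (y(v, J) = (2 + J)*((v + J*v) + 16) = (2 + J)*(16 + v + J*v))
y(-2/4 + 2/1, 4)*1976 = (32 + 2*(-2/4 + 2/1) + 16*4 + (-2/4 + 2/1)*4**2 + 3*4*(-2/4 + 2/1))*1976 = (32 + 2*(-2*1/4 + 2*1) + 64 + (-2*1/4 + 2*1)*16 + 3*4*(-2*1/4 + 2*1))*1976 = (32 + 2*(-1/2 + 2) + 64 + (-1/2 + 2)*16 + 3*4*(-1/2 + 2))*1976 = (32 + 2*(3/2) + 64 + (3/2)*16 + 3*4*(3/2))*1976 = (32 + 3 + 64 + 24 + 18)*1976 = 141*1976 = 278616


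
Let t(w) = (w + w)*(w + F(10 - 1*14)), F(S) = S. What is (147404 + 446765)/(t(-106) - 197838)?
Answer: -594169/174518 ≈ -3.4046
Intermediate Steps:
t(w) = 2*w*(-4 + w) (t(w) = (w + w)*(w + (10 - 1*14)) = (2*w)*(w + (10 - 14)) = (2*w)*(w - 4) = (2*w)*(-4 + w) = 2*w*(-4 + w))
(147404 + 446765)/(t(-106) - 197838) = (147404 + 446765)/(2*(-106)*(-4 - 106) - 197838) = 594169/(2*(-106)*(-110) - 197838) = 594169/(23320 - 197838) = 594169/(-174518) = 594169*(-1/174518) = -594169/174518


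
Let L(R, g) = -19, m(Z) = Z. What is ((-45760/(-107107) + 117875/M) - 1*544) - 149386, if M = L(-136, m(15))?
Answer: -2221936125/14231 ≈ -1.5613e+5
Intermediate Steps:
M = -19
((-45760/(-107107) + 117875/M) - 1*544) - 149386 = ((-45760/(-107107) + 117875/(-19)) - 1*544) - 149386 = ((-45760*(-1/107107) + 117875*(-1/19)) - 544) - 149386 = ((320/749 - 117875/19) - 544) - 149386 = (-88282295/14231 - 544) - 149386 = -96023959/14231 - 149386 = -2221936125/14231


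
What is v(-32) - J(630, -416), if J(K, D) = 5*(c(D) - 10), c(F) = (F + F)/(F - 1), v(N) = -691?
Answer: -271457/417 ≈ -650.98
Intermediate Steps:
c(F) = 2*F/(-1 + F) (c(F) = (2*F)/(-1 + F) = 2*F/(-1 + F))
J(K, D) = -50 + 10*D/(-1 + D) (J(K, D) = 5*(2*D/(-1 + D) - 10) = 5*(-10 + 2*D/(-1 + D)) = -50 + 10*D/(-1 + D))
v(-32) - J(630, -416) = -691 - 10*(5 - 4*(-416))/(-1 - 416) = -691 - 10*(5 + 1664)/(-417) = -691 - 10*(-1)*1669/417 = -691 - 1*(-16690/417) = -691 + 16690/417 = -271457/417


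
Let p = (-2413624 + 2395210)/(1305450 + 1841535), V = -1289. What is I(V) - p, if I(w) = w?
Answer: -150238713/116555 ≈ -1289.0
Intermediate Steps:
p = -682/116555 (p = -18414/3146985 = -18414*1/3146985 = -682/116555 ≈ -0.0058513)
I(V) - p = -1289 - 1*(-682/116555) = -1289 + 682/116555 = -150238713/116555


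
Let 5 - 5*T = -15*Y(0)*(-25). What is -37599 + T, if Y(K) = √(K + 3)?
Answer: -37598 - 75*√3 ≈ -37728.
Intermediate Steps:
Y(K) = √(3 + K)
T = 1 - 75*√3 (T = 1 - (-15*√(3 + 0))*(-25)/5 = 1 - (-15*√3)*(-25)/5 = 1 - 75*√3 ≈ -128.90)
-37599 + T = -37599 + (1 - 75*√3) = -37598 - 75*√3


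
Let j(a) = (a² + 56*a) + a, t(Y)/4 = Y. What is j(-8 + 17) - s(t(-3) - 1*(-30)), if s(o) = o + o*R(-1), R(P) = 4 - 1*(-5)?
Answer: 414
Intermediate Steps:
R(P) = 9 (R(P) = 4 + 5 = 9)
t(Y) = 4*Y
j(a) = a² + 57*a
s(o) = 10*o (s(o) = o + o*9 = o + 9*o = 10*o)
j(-8 + 17) - s(t(-3) - 1*(-30)) = (-8 + 17)*(57 + (-8 + 17)) - 10*(4*(-3) - 1*(-30)) = 9*(57 + 9) - 10*(-12 + 30) = 9*66 - 10*18 = 594 - 1*180 = 594 - 180 = 414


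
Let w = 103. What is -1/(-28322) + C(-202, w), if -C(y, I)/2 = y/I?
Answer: 11442191/2917166 ≈ 3.9224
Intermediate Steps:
C(y, I) = -2*y/I
-1/(-28322) + C(-202, w) = -1/(-28322) - 2*(-202)/103 = -1*(-1/28322) - 2*(-202)*1/103 = 1/28322 + 404/103 = 11442191/2917166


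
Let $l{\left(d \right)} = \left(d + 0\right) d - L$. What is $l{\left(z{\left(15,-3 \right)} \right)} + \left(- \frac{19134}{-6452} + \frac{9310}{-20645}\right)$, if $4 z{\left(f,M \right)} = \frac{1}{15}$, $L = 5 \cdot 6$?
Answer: $- \frac{658990060123}{23976277200} \approx -27.485$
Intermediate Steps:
$L = 30$
$z{\left(f,M \right)} = \frac{1}{60}$ ($z{\left(f,M \right)} = \frac{1}{4 \cdot 15} = \frac{1}{4} \cdot \frac{1}{15} = \frac{1}{60}$)
$l{\left(d \right)} = -30 + d^{2}$ ($l{\left(d \right)} = \left(d + 0\right) d - 30 = d d - 30 = d^{2} - 30 = -30 + d^{2}$)
$l{\left(z{\left(15,-3 \right)} \right)} + \left(- \frac{19134}{-6452} + \frac{9310}{-20645}\right) = \left(-30 + \left(\frac{1}{60}\right)^{2}\right) + \left(- \frac{19134}{-6452} + \frac{9310}{-20645}\right) = \left(-30 + \frac{1}{3600}\right) + \left(\left(-19134\right) \left(- \frac{1}{6452}\right) + 9310 \left(- \frac{1}{20645}\right)\right) = - \frac{107999}{3600} + \left(\frac{9567}{3226} - \frac{1862}{4129}\right) = - \frac{107999}{3600} + \frac{33495331}{13320154} = - \frac{658990060123}{23976277200}$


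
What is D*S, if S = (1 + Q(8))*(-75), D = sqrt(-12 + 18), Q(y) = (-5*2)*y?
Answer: 5925*sqrt(6) ≈ 14513.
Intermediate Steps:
Q(y) = -10*y
D = sqrt(6) ≈ 2.4495
S = 5925 (S = (1 - 10*8)*(-75) = (1 - 80)*(-75) = -79*(-75) = 5925)
D*S = sqrt(6)*5925 = 5925*sqrt(6)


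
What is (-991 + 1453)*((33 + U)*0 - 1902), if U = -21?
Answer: -878724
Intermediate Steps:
(-991 + 1453)*((33 + U)*0 - 1902) = (-991 + 1453)*((33 - 21)*0 - 1902) = 462*(12*0 - 1902) = 462*(0 - 1902) = 462*(-1902) = -878724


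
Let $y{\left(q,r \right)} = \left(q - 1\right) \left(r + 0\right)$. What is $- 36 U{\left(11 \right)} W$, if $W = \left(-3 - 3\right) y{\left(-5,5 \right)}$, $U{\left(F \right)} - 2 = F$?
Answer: $-84240$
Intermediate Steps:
$y{\left(q,r \right)} = r \left(-1 + q\right)$ ($y{\left(q,r \right)} = \left(-1 + q\right) r = r \left(-1 + q\right)$)
$U{\left(F \right)} = 2 + F$
$W = 180$ ($W = \left(-3 - 3\right) 5 \left(-1 - 5\right) = - 6 \cdot 5 \left(-6\right) = \left(-6\right) \left(-30\right) = 180$)
$- 36 U{\left(11 \right)} W = - 36 \left(2 + 11\right) 180 = \left(-36\right) 13 \cdot 180 = \left(-468\right) 180 = -84240$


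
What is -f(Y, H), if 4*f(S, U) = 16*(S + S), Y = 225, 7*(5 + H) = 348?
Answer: -1800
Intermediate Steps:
H = 313/7 (H = -5 + (⅐)*348 = -5 + 348/7 = 313/7 ≈ 44.714)
f(S, U) = 8*S (f(S, U) = (16*(S + S))/4 = (16*(2*S))/4 = (32*S)/4 = 8*S)
-f(Y, H) = -8*225 = -1*1800 = -1800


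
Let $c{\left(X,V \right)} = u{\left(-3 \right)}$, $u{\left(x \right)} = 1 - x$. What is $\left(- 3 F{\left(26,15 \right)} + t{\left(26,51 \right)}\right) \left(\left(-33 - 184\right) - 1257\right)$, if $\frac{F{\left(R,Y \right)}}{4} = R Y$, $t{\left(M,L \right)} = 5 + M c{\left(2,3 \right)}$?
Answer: $6737654$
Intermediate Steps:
$c{\left(X,V \right)} = 4$ ($c{\left(X,V \right)} = 1 - -3 = 1 + 3 = 4$)
$t{\left(M,L \right)} = 5 + 4 M$ ($t{\left(M,L \right)} = 5 + M 4 = 5 + 4 M$)
$F{\left(R,Y \right)} = 4 R Y$
$\left(- 3 F{\left(26,15 \right)} + t{\left(26,51 \right)}\right) \left(\left(-33 - 184\right) - 1257\right) = \left(- 3 \cdot 4 \cdot 26 \cdot 15 + \left(5 + 4 \cdot 26\right)\right) \left(\left(-33 - 184\right) - 1257\right) = \left(\left(-3\right) 1560 + \left(5 + 104\right)\right) \left(\left(-33 - 184\right) - 1257\right) = \left(-4680 + 109\right) \left(-217 - 1257\right) = \left(-4571\right) \left(-1474\right) = 6737654$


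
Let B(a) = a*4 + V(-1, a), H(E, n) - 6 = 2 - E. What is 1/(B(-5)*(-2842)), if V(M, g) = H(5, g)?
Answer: 1/48314 ≈ 2.0698e-5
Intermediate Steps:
H(E, n) = 8 - E (H(E, n) = 6 + (2 - E) = 8 - E)
V(M, g) = 3 (V(M, g) = 8 - 1*5 = 8 - 5 = 3)
B(a) = 3 + 4*a (B(a) = a*4 + 3 = 4*a + 3 = 3 + 4*a)
1/(B(-5)*(-2842)) = 1/((3 + 4*(-5))*(-2842)) = 1/((3 - 20)*(-2842)) = 1/(-17*(-2842)) = 1/48314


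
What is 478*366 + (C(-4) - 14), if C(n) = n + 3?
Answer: 174933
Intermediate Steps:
C(n) = 3 + n
478*366 + (C(-4) - 14) = 478*366 + ((3 - 4) - 14) = 174948 + (-1 - 14) = 174948 - 15 = 174933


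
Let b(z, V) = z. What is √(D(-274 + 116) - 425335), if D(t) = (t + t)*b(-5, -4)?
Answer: I*√423755 ≈ 650.96*I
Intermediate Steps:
D(t) = -10*t (D(t) = (t + t)*(-5) = (2*t)*(-5) = -10*t)
√(D(-274 + 116) - 425335) = √(-10*(-274 + 116) - 425335) = √(-10*(-158) - 425335) = √(1580 - 425335) = √(-423755) = I*√423755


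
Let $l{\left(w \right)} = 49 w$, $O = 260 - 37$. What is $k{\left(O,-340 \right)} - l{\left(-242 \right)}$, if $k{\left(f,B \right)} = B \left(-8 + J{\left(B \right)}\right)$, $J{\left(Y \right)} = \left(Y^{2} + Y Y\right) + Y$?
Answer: $-78477822$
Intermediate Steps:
$O = 223$ ($O = 260 - 37 = 223$)
$J{\left(Y \right)} = Y + 2 Y^{2}$ ($J{\left(Y \right)} = \left(Y^{2} + Y^{2}\right) + Y = 2 Y^{2} + Y = Y + 2 Y^{2}$)
$k{\left(f,B \right)} = B \left(-8 + B \left(1 + 2 B\right)\right)$
$k{\left(O,-340 \right)} - l{\left(-242 \right)} = - 340 \left(-8 - 340 \left(1 + 2 \left(-340\right)\right)\right) - 49 \left(-242\right) = - 340 \left(-8 - 340 \left(1 - 680\right)\right) - -11858 = - 340 \left(-8 - -230860\right) + 11858 = - 340 \left(-8 + 230860\right) + 11858 = \left(-340\right) 230852 + 11858 = -78489680 + 11858 = -78477822$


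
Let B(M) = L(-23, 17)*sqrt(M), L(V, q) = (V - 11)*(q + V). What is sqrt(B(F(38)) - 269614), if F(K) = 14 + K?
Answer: sqrt(-269614 + 408*sqrt(13)) ≈ 517.83*I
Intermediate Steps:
L(V, q) = (-11 + V)*(V + q)
B(M) = 204*sqrt(M) (B(M) = ((-23)**2 - 11*(-23) - 11*17 - 23*17)*sqrt(M) = (529 + 253 - 187 - 391)*sqrt(M) = 204*sqrt(M))
sqrt(B(F(38)) - 269614) = sqrt(204*sqrt(14 + 38) - 269614) = sqrt(204*sqrt(52) - 269614) = sqrt(204*(2*sqrt(13)) - 269614) = sqrt(408*sqrt(13) - 269614) = sqrt(-269614 + 408*sqrt(13))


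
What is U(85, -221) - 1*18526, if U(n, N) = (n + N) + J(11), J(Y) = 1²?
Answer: -18661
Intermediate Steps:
J(Y) = 1
U(n, N) = 1 + N + n (U(n, N) = (n + N) + 1 = (N + n) + 1 = 1 + N + n)
U(85, -221) - 1*18526 = (1 - 221 + 85) - 1*18526 = -135 - 18526 = -18661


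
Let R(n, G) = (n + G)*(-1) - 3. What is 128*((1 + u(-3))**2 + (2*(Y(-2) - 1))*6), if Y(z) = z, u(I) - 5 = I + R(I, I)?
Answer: 0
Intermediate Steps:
R(n, G) = -3 - G - n (R(n, G) = (G + n)*(-1) - 3 = (-G - n) - 3 = -3 - G - n)
u(I) = 2 - I (u(I) = 5 + (I + (-3 - I - I)) = 5 + (I + (-3 - 2*I)) = 5 + (-3 - I) = 2 - I)
128*((1 + u(-3))**2 + (2*(Y(-2) - 1))*6) = 128*((1 + (2 - 1*(-3)))**2 + (2*(-2 - 1))*6) = 128*((1 + (2 + 3))**2 + (2*(-3))*6) = 128*((1 + 5)**2 - 6*6) = 128*(6**2 - 36) = 128*(36 - 36) = 128*0 = 0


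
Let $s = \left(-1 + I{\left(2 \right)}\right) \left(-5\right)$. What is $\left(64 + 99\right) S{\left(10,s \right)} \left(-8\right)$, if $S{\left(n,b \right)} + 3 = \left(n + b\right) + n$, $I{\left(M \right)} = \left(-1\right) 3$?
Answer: $-48248$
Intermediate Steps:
$I{\left(M \right)} = -3$
$s = 20$ ($s = \left(-1 - 3\right) \left(-5\right) = \left(-4\right) \left(-5\right) = 20$)
$S{\left(n,b \right)} = -3 + b + 2 n$ ($S{\left(n,b \right)} = -3 + \left(\left(n + b\right) + n\right) = -3 + \left(\left(b + n\right) + n\right) = -3 + \left(b + 2 n\right) = -3 + b + 2 n$)
$\left(64 + 99\right) S{\left(10,s \right)} \left(-8\right) = \left(64 + 99\right) \left(-3 + 20 + 2 \cdot 10\right) \left(-8\right) = 163 \left(-3 + 20 + 20\right) \left(-8\right) = 163 \cdot 37 \left(-8\right) = 6031 \left(-8\right) = -48248$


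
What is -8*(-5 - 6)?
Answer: 88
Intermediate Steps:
-8*(-5 - 6) = -8*(-11) = 88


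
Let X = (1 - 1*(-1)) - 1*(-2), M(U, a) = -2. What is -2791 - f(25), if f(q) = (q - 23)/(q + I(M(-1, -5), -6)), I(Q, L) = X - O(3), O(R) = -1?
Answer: -41866/15 ≈ -2791.1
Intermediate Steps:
X = 4 (X = (1 + 1) + 2 = 2 + 2 = 4)
I(Q, L) = 5 (I(Q, L) = 4 - 1*(-1) = 4 + 1 = 5)
f(q) = (-23 + q)/(5 + q) (f(q) = (q - 23)/(q + 5) = (-23 + q)/(5 + q))
-2791 - f(25) = -2791 - (-23 + 25)/(5 + 25) = -2791 - 2/30 = -2791 - 1*1/15 = -2791 - 1/15 = -41866/15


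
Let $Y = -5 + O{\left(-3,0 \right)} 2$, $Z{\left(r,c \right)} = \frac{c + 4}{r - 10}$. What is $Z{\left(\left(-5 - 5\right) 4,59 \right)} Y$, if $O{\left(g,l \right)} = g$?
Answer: $\frac{693}{50} \approx 13.86$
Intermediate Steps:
$Z{\left(r,c \right)} = \frac{4 + c}{-10 + r}$
$Y = -11$ ($Y = -5 - 6 = -11$)
$Z{\left(\left(-5 - 5\right) 4,59 \right)} Y = \frac{4 + 59}{-10 + \left(-5 - 5\right) 4} \left(-11\right) = \frac{1}{-10 - 40} \cdot 63 \left(-11\right) = \frac{1}{-50} \cdot 63 \left(-11\right) = \left(- \frac{1}{50}\right) 63 \left(-11\right) = \left(- \frac{63}{50}\right) \left(-11\right) = \frac{693}{50}$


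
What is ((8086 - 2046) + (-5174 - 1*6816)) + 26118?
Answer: 20168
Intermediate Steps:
((8086 - 2046) + (-5174 - 1*6816)) + 26118 = (6040 + (-5174 - 6816)) + 26118 = (6040 - 11990) + 26118 = -5950 + 26118 = 20168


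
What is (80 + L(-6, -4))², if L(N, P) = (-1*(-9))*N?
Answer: 676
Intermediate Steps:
L(N, P) = 9*N
(80 + L(-6, -4))² = (80 + 9*(-6))² = (80 - 54)² = 26² = 676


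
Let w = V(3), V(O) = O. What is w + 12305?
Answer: 12308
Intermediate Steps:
w = 3
w + 12305 = 3 + 12305 = 12308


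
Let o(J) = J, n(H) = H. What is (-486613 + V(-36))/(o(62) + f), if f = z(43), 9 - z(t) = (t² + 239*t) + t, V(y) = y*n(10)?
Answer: 486973/12098 ≈ 40.252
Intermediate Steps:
V(y) = 10*y (V(y) = y*10 = 10*y)
z(t) = 9 - t² - 240*t (z(t) = 9 - ((t² + 239*t) + t) = 9 - (t² + 240*t) = 9 + (-t² - 240*t) = 9 - t² - 240*t)
f = -12160 (f = 9 - 1*43² - 240*43 = 9 - 1*1849 - 10320 = 9 - 1849 - 10320 = -12160)
(-486613 + V(-36))/(o(62) + f) = (-486613 + 10*(-36))/(62 - 12160) = (-486613 - 360)/(-12098) = -486973*(-1/12098) = 486973/12098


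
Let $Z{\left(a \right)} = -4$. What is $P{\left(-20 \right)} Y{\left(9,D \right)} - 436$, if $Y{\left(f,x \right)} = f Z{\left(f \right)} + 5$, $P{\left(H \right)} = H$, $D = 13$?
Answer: $184$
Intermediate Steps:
$Y{\left(f,x \right)} = 5 - 4 f$ ($Y{\left(f,x \right)} = f \left(-4\right) + 5 = - 4 f + 5 = 5 - 4 f$)
$P{\left(-20 \right)} Y{\left(9,D \right)} - 436 = - 20 \left(5 - 36\right) - 436 = \left(-20\right) \left(-31\right) - 436 = 620 - 436 = 184$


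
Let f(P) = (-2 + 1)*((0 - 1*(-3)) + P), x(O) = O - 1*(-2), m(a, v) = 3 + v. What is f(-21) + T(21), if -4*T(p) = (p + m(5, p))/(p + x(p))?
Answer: 3123/176 ≈ 17.744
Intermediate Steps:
x(O) = 2 + O (x(O) = O + 2 = 2 + O)
T(p) = -(3 + 2*p)/(4*(2 + 2*p)) (T(p) = -(p + (3 + p))/(4*(p + (2 + p))) = -(3 + 2*p)/(4*(2 + 2*p)))
f(P) = -3 - P (f(P) = -((0 + 3) + P) = -(3 + P) = -3 - P)
f(-21) + T(21) = (-3 - 1*(-21)) + (-3 - 2*21)/(8*(1 + 21)) = (-3 + 21) + (⅛)*(-3 - 42)/22 = 18 + (⅛)*(1/22)*(-45) = 18 - 45/176 = 3123/176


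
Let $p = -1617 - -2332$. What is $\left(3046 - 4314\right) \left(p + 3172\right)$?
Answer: $-4928716$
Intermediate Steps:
$p = 715$ ($p = -1617 + 2332 = 715$)
$\left(3046 - 4314\right) \left(p + 3172\right) = \left(3046 - 4314\right) \left(715 + 3172\right) = \left(-1268\right) 3887 = -4928716$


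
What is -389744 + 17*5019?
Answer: -304421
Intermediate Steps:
-389744 + 17*5019 = -389744 + 85323 = -304421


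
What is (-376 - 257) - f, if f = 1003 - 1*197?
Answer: -1439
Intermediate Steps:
f = 806 (f = 1003 - 197 = 806)
(-376 - 257) - f = (-376 - 257) - 1*806 = -633 - 806 = -1439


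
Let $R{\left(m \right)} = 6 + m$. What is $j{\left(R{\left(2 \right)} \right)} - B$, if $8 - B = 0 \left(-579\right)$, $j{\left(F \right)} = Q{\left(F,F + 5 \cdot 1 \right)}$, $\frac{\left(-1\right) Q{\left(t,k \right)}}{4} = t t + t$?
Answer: $-296$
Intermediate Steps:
$Q{\left(t,k \right)} = - 4 t - 4 t^{2}$ ($Q{\left(t,k \right)} = - 4 \left(t t + t\right) = - 4 \left(t^{2} + t\right) = - 4 \left(t + t^{2}\right) = - 4 t - 4 t^{2}$)
$j{\left(F \right)} = - 4 F \left(1 + F\right)$
$B = 8$ ($B = 8 - 0 \left(-579\right) = 8 - 0 = 8 + 0 = 8$)
$j{\left(R{\left(2 \right)} \right)} - B = - 4 \left(6 + 2\right) \left(1 + \left(6 + 2\right)\right) - 8 = \left(-4\right) 8 \left(1 + 8\right) - 8 = \left(-4\right) 8 \cdot 9 - 8 = -288 - 8 = -296$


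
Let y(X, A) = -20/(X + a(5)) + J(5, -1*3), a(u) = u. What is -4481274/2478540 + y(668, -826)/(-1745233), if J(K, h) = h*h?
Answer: -877243105588441/485191475879810 ≈ -1.8080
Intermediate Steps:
J(K, h) = h²
y(X, A) = 9 - 20/(5 + X) (y(X, A) = -20/(X + 5) + (-1*3)² = -20/(5 + X) + (-3)² = -20/(5 + X) + 9 = 9 - 20/(5 + X))
-4481274/2478540 + y(668, -826)/(-1745233) = -4481274/2478540 + ((25 + 9*668)/(5 + 668))/(-1745233) = -4481274*1/2478540 + ((25 + 6012)/673)*(-1/1745233) = -746879/413090 + ((1/673)*6037)*(-1/1745233) = -746879/413090 + (6037/673)*(-1/1745233) = -746879/413090 - 6037/1174541809 = -877243105588441/485191475879810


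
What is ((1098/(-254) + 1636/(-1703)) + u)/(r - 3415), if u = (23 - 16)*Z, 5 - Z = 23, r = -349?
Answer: 28394125/814081684 ≈ 0.034879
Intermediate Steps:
Z = -18 (Z = 5 - 1*23 = 5 - 23 = -18)
u = -126 (u = (23 - 16)*(-18) = 7*(-18) = -126)
((1098/(-254) + 1636/(-1703)) + u)/(r - 3415) = ((1098/(-254) + 1636/(-1703)) - 126)/(-349 - 3415) = ((1098*(-1/254) + 1636*(-1/1703)) - 126)/(-3764) = ((-549/127 - 1636/1703) - 126)*(-1/3764) = (-1142719/216281 - 126)*(-1/3764) = -28394125/216281*(-1/3764) = 28394125/814081684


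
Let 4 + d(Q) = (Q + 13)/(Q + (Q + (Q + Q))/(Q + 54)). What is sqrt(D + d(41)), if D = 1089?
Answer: sqrt(89475530)/287 ≈ 32.959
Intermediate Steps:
d(Q) = -4 + (13 + Q)/(Q + 3*Q/(54 + Q)) (d(Q) = -4 + (Q + 13)/(Q + (Q + (Q + Q))/(Q + 54)) = -4 + (13 + Q)/(Q + (Q + 2*Q)/(54 + Q)) = -4 + (13 + Q)/(Q + (3*Q)/(54 + Q)) = -4 + (13 + Q)/(Q + 3*Q/(54 + Q)))
sqrt(D + d(41)) = sqrt(1089 + (702 - 161*41 - 3*41**2)/(41*(57 + 41))) = sqrt(1089 + (1/41)*(702 - 6601 - 3*1681)/98) = sqrt(1089 + (1/41)*(1/98)*(702 - 6601 - 5043)) = sqrt(1089 + (1/41)*(1/98)*(-10942)) = sqrt(1089 - 5471/2009) = sqrt(2182330/2009) = sqrt(89475530)/287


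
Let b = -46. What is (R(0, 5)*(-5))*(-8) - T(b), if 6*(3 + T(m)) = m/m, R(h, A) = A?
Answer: 1217/6 ≈ 202.83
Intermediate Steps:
T(m) = -17/6 (T(m) = -3 + (m/m)/6 = -3 + (⅙)*1 = -3 + ⅙ = -17/6)
(R(0, 5)*(-5))*(-8) - T(b) = (5*(-5))*(-8) - 1*(-17/6) = -25*(-8) + 17/6 = 200 + 17/6 = 1217/6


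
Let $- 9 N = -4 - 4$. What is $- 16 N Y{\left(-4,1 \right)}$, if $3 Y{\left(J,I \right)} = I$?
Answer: $- \frac{128}{27} \approx -4.7407$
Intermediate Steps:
$N = \frac{8}{9}$ ($N = - \frac{-4 - 4}{9} = \left(- \frac{1}{9}\right) \left(-8\right) = \frac{8}{9} \approx 0.88889$)
$Y{\left(J,I \right)} = \frac{I}{3}$
$- 16 N Y{\left(-4,1 \right)} = \left(-16\right) \frac{8}{9} \cdot \frac{1}{3} \cdot 1 = \left(- \frac{128}{9}\right) \frac{1}{3} = - \frac{128}{27}$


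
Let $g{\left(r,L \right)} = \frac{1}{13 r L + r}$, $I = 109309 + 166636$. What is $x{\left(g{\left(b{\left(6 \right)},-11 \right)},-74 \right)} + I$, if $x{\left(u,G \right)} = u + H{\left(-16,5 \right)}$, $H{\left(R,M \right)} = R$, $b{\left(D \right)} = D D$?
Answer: $\frac{1410549047}{5112} \approx 2.7593 \cdot 10^{5}$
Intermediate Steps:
$b{\left(D \right)} = D^{2}$
$I = 275945$
$g{\left(r,L \right)} = \frac{1}{r + 13 L r}$ ($g{\left(r,L \right)} = \frac{1}{13 L r + r} = \frac{1}{r + 13 L r}$)
$x{\left(u,G \right)} = -16 + u$ ($x{\left(u,G \right)} = u - 16 = -16 + u$)
$x{\left(g{\left(b{\left(6 \right)},-11 \right)},-74 \right)} + I = \left(-16 + \frac{1}{6^{2} \left(1 + 13 \left(-11\right)\right)}\right) + 275945 = \left(-16 + \frac{1}{36 \left(1 - 143\right)}\right) + 275945 = \left(-16 + \frac{1}{36 \left(-142\right)}\right) + 275945 = \left(-16 + \frac{1}{36} \left(- \frac{1}{142}\right)\right) + 275945 = \left(-16 - \frac{1}{5112}\right) + 275945 = - \frac{81793}{5112} + 275945 = \frac{1410549047}{5112}$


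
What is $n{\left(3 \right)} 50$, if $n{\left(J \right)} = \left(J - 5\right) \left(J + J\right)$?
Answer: $-600$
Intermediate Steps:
$n{\left(J \right)} = 2 J \left(-5 + J\right)$ ($n{\left(J \right)} = \left(-5 + J\right) 2 J = 2 J \left(-5 + J\right)$)
$n{\left(3 \right)} 50 = 2 \cdot 3 \left(-5 + 3\right) 50 = 2 \cdot 3 \left(-2\right) 50 = \left(-12\right) 50 = -600$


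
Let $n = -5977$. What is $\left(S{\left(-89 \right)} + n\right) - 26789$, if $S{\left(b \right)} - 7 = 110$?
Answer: $-32649$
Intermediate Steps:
$S{\left(b \right)} = 117$ ($S{\left(b \right)} = 7 + 110 = 117$)
$\left(S{\left(-89 \right)} + n\right) - 26789 = \left(117 - 5977\right) - 26789 = -5860 - 26789 = -32649$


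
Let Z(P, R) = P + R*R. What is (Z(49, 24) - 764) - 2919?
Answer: -3058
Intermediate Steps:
Z(P, R) = P + R**2
(Z(49, 24) - 764) - 2919 = ((49 + 24**2) - 764) - 2919 = ((49 + 576) - 764) - 2919 = (625 - 764) - 2919 = -139 - 2919 = -3058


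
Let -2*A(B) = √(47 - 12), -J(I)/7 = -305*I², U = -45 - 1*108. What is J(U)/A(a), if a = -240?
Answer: -2855898*√35 ≈ -1.6896e+7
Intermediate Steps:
U = -153 (U = -45 - 108 = -153)
J(I) = 2135*I² (J(I) = -(-2135)*I² = 2135*I²)
A(B) = -√35/2 (A(B) = -√(47 - 12)/2 = -√35/2)
J(U)/A(a) = (2135*(-153)²)/((-√35/2)) = (2135*23409)*(-2*√35/35) = 49978215*(-2*√35/35) = -2855898*√35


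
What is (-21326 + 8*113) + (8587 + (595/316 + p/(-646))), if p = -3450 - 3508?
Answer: -1206683231/102068 ≈ -11822.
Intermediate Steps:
p = -6958
(-21326 + 8*113) + (8587 + (595/316 + p/(-646))) = (-21326 + 8*113) + (8587 + (595/316 - 6958/(-646))) = (-21326 + 904) + (8587 + (595*(1/316) - 6958*(-1/646))) = -20422 + (8587 + (595/316 + 3479/323)) = -20422 + (8587 + 1291549/102068) = -20422 + 877749465/102068 = -1206683231/102068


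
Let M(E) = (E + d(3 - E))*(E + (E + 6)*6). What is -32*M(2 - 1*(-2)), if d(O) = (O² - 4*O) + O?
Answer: -16384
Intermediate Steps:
d(O) = O² - 3*O
M(E) = (36 + 7*E)*(E - E*(3 - E)) (M(E) = (E + (3 - E)*(-3 + (3 - E)))*(E + (E + 6)*6) = (E + (3 - E)*(-E))*(E + (6 + E)*6) = (E - E*(3 - E))*(E + (36 + 6*E)) = (E - E*(3 - E))*(36 + 7*E) = (36 + 7*E)*(E - E*(3 - E)))
-32*M(2 - 1*(-2)) = -32*(2 - 1*(-2))*(-72 + 7*(2 - 1*(-2))² + 22*(2 - 1*(-2))) = -32*(2 + 2)*(-72 + 7*(2 + 2)² + 22*(2 + 2)) = -128*(-72 + 7*4² + 22*4) = -128*(-72 + 7*16 + 88) = -128*(-72 + 112 + 88) = -128*128 = -32*512 = -16384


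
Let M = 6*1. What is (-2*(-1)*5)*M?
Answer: 60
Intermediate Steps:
M = 6
(-2*(-1)*5)*M = (-2*(-1)*5)*6 = (2*5)*6 = 10*6 = 60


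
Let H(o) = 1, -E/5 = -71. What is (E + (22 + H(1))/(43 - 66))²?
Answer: 125316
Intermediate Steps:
E = 355 (E = -5*(-71) = 355)
(E + (22 + H(1))/(43 - 66))² = (355 + (22 + 1)/(43 - 66))² = (355 + 23/(-23))² = (355 + 23*(-1/23))² = (355 - 1)² = 354² = 125316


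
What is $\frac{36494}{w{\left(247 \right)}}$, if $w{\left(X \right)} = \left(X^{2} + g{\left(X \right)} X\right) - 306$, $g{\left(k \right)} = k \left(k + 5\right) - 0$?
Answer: $\frac{36494}{15434971} \approx 0.0023644$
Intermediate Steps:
$g{\left(k \right)} = k \left(5 + k\right)$ ($g{\left(k \right)} = k \left(5 + k\right) + 0 = k \left(5 + k\right)$)
$w{\left(X \right)} = -306 + X^{2} + X^{2} \left(5 + X\right)$ ($w{\left(X \right)} = \left(X^{2} + X \left(5 + X\right) X\right) - 306 = \left(X^{2} + X^{2} \left(5 + X\right)\right) - 306 = -306 + X^{2} + X^{2} \left(5 + X\right)$)
$\frac{36494}{w{\left(247 \right)}} = \frac{36494}{-306 + 247^{3} + 6 \cdot 247^{2}} = \frac{36494}{-306 + 15069223 + 6 \cdot 61009} = \frac{36494}{-306 + 15069223 + 366054} = \frac{36494}{15434971}$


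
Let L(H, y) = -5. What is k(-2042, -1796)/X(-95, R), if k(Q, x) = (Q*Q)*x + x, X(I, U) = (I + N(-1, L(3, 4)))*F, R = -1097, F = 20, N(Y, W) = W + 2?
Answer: 374444897/98 ≈ 3.8209e+6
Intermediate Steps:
N(Y, W) = 2 + W
X(I, U) = -60 + 20*I (X(I, U) = (I + (2 - 5))*20 = (I - 3)*20 = (-3 + I)*20 = -60 + 20*I)
k(Q, x) = x + x*Q**2 (k(Q, x) = Q**2*x + x = x*Q**2 + x = x + x*Q**2)
k(-2042, -1796)/X(-95, R) = (-1796*(1 + (-2042)**2))/(-60 + 20*(-95)) = (-1796*(1 + 4169764))/(-60 - 1900) = -1796*4169765/(-1960) = -7488897940*(-1/1960) = 374444897/98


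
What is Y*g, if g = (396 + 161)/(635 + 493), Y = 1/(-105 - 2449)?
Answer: -557/2880912 ≈ -0.00019334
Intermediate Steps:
Y = -1/2554 (Y = 1/(-2554) = -1/2554 ≈ -0.00039154)
g = 557/1128 ≈ 0.49379
Y*g = -1/2554*557/1128 = -557/2880912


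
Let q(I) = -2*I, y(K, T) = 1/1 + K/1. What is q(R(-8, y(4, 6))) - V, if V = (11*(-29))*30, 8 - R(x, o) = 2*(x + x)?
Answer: 9490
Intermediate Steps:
y(K, T) = 1 + K (y(K, T) = 1*1 + K*1 = 1 + K)
R(x, o) = 8 - 4*x (R(x, o) = 8 - 2*(x + x) = 8 - 2*2*x = 8 - 4*x)
V = -9570 (V = -319*30 = -9570)
q(R(-8, y(4, 6))) - V = -2*(8 - 4*(-8)) - 1*(-9570) = -2*(8 + 32) + 9570 = -2*40 + 9570 = -80 + 9570 = 9490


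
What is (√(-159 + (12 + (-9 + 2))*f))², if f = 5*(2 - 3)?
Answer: -184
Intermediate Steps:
f = -5 (f = 5*(-1) = -5)
(√(-159 + (12 + (-9 + 2))*f))² = (√(-159 + (12 + (-9 + 2))*(-5)))² = (√(-159 + (12 - 7)*(-5)))² = (√(-159 + 5*(-5)))² = (√(-159 - 25))² = (√(-184))² = (2*I*√46)² = -184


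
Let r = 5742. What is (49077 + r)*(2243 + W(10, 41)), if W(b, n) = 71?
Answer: 126851166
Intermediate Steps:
(49077 + r)*(2243 + W(10, 41)) = (49077 + 5742)*(2243 + 71) = 54819*2314 = 126851166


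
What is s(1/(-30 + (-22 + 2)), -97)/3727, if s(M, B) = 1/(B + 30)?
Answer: -1/249709 ≈ -4.0047e-6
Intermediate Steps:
s(M, B) = 1/(30 + B)
s(1/(-30 + (-22 + 2)), -97)/3727 = 1/((30 - 97)*3727) = (1/3727)/(-67) = -1/67*1/3727 = -1/249709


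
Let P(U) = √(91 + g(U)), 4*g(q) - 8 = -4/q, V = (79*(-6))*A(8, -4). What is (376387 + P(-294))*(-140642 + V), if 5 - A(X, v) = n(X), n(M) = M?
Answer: -52400598140 - 69610*√164058/21 ≈ -5.2402e+10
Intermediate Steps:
A(X, v) = 5 - X
V = 1422 (V = (79*(-6))*(5 - 1*8) = -474*(5 - 8) = -474*(-3) = 1422)
g(q) = 2 - 1/q (g(q) = 2 + (-4/q)/4 = 2 - 1/q)
P(U) = √(93 - 1/U) (P(U) = √(91 + (2 - 1/U)) = √(93 - 1/U))
(376387 + P(-294))*(-140642 + V) = (376387 + √(93 - 1/(-294)))*(-140642 + 1422) = (376387 + √(93 - 1*(-1/294)))*(-139220) = (376387 + √(93 + 1/294))*(-139220) = (376387 + √(27343/294))*(-139220) = (376387 + √164058/42)*(-139220) = -52400598140 - 69610*√164058/21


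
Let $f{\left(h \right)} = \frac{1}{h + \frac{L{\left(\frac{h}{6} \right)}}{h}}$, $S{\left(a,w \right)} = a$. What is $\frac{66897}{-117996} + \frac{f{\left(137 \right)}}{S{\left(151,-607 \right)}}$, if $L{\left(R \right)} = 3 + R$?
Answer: $- \frac{379677694677}{669749976508} \approx -0.56689$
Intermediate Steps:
$f{\left(h \right)} = \frac{1}{h + \frac{3 + \frac{h}{6}}{h}}$
$\frac{66897}{-117996} + \frac{f{\left(137 \right)}}{S{\left(151,-607 \right)}} = \frac{66897}{-117996} + \frac{6 \cdot 137 \frac{1}{18 + 137 + 6 \cdot 137^{2}}}{151} = 66897 \left(- \frac{1}{117996}\right) + 6 \cdot 137 \frac{1}{18 + 137 + 6 \cdot 18769} \cdot \frac{1}{151} = - \frac{22299}{39332} + 6 \cdot 137 \frac{1}{18 + 137 + 112614} \cdot \frac{1}{151} = - \frac{22299}{39332} + 6 \cdot 137 \cdot \frac{1}{112769} \cdot \frac{1}{151} = - \frac{22299}{39332} + \frac{822}{112769} \cdot \frac{1}{151} = - \frac{22299}{39332} + \frac{822}{17028119} = - \frac{379677694677}{669749976508}$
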